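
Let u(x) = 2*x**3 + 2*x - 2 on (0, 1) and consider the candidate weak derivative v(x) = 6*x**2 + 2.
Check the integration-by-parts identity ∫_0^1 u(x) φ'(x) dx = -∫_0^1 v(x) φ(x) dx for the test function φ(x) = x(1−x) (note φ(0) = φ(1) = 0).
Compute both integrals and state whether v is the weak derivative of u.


LHS = -19/30, RHS = -19/30. Yes, v = u' weakly.

u(x) = 2*x**3 + 2*x - 2, classical derivative u'(x) = 6*x**2 + 2.
φ(x) = x(1−x), so φ'(x) = 1 - 2*x.
Note φ(0) = φ(1) = 0, so the boundary term u·φ vanishes.
LHS = ∫_0^1 u(x) φ'(x) dx = ∫_0^1 (-4*x^4 + 2*x^3 - 4*x^2 + 6*x - 2) dx. Term by term:
  ∫_0^1 -4*x^4 dx = -4/5;  ∫_0^1 2*x^3 dx = 1/2;  ∫_0^1 -4*x^2 dx = -4/3;
  ∫_0^1 6*x dx = 3;  ∫_0^1 -2 dx = -2.
Sum: -4/5 + 1/2 − 4/3 + 3 − 2 = -19/30.
So LHS = -19/30.
∫_0^1 v(x) φ(x) dx = ∫_0^1 (-6*x^4 + 6*x^3 - 2*x^2 + 2*x) dx. Term by term:
  ∫_0^1 -6*x^4 dx = -6/5;  ∫_0^1 6*x^3 dx = 3/2;  ∫_0^1 -2*x^2 dx = -2/3;
  ∫_0^1 2*x dx = 1.
Sum: -6/5 + 3/2 − 2/3 + 1 = 19/30.
So RHS = -∫_0^1 v(x) φ(x) dx = -19/30.
LHS = RHS, so the identity holds for this test φ.
Moreover u is smooth here and v(x) = u'(x) = 6*x**2 + 2 pointwise, so the identity holds for every test function. Hence v is the weak derivative of u.


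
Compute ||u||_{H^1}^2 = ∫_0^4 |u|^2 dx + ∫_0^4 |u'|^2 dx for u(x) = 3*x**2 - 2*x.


||u||_{H^1}^2 = 26288/15

The H^1 norm (squared) on an interval (0, L) is
  ||u||_{H^1}^2 = ∫_0^L u(x)^2 dx + ∫_0^L u'(x)^2 dx.
Compute u'(x) = 6*x - 2.
Then u(x)^2 = 9*x**4 - 12*x**3 + 4*x**2 and u'(x)^2 = 36*x**2 - 24*x + 4.
Integrate each monomial from 0 to 4 using ∫_0^4 c·x^n dx = c·4^(n+1)/(n+1):
  ∫_0^4 u(x)^2 dx = ∫_0^4 (9*x^4 - 12*x^3 + 4*x^2) dx. Term by term:
    ∫_0^4 9*x^4 dx = 9216/5;  ∫_0^4 -12*x^3 dx = -768;  ∫_0^4 4*x^2 dx = 256/3.
  Sum: 9216/5 − 768 + 256/3 = 17408/15.
  ∫_0^4 u'(x)^2 dx = ∫_0^4 (36*x^2 - 24*x + 4) dx. Term by term:
    ∫_0^4 36*x^2 dx = 768;  ∫_0^4 -24*x dx = -192;  ∫_0^4 4 dx = 16.
  Sum: 768 − 192 + 16 = 592.
Adding: ||u||_{H^1}^2 = 17408/15 + 592 = 26288/15.


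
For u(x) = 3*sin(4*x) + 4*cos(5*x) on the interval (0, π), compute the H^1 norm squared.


||u||_{H^1(0,π)}^2 = -1664/3 + 569*π/2

u'(x) = -20*sin(5*x) + 12*cos(4*x).
Expand u² and (u')² and integrate term by term on (0, π), using: for integers n ≥ 1, ∫_0^π sin²(nx) dx = ∫_0^π cos²(nx) dx = π/2; for n ≠ n', ∫_0^π sin(nx)sin(n'x) dx = ∫_0^π cos(nx)cos(n'x) dx = 0; and by product-to-sum, ∫_0^π sin(nx)cos(n'x) dx = ½∫_0^π [sin((n+n')x) + sin((n−n')x)] dx, which is 0 when n+n' is even and 2n/(n²−n'²) when n+n' is odd (it need not vanish on (0, π)).
  u² squared terms: (3)²·∫sin(4x)² dx = 9·π/2 = 9*π/2;  (4)²·∫cos(5x)² dx = 16·π/2 = 8*π.
  u² cross terms: 2·(3)·(4)·∫sin(4x)·cos(5x) dx = 24·(-8/9) = -64/3.
  So ∫_0^π u² dx = 9*π/2 + 8*π − 64/3 = -64/3 + 25*π/2.
  (u')² squared terms: (-20)²·∫sin(5x)² dx = 400·π/2 = 200*π;  (12)²·∫cos(4x)² dx = 144·π/2 = 72*π.
  (u')² cross terms: 2·(-20)·(12)·∫sin(5x)·cos(4x) dx = -480·(10/9) = -1600/3.
  So ∫_0^π (u')² dx = 200*π + 72*π − 1600/3 = -1600/3 + 272*π.
||u||_{H^1}^2 = (-64/3 + 25*π/2) + (-1600/3 + 272*π) = -1664/3 + 569*π/2.


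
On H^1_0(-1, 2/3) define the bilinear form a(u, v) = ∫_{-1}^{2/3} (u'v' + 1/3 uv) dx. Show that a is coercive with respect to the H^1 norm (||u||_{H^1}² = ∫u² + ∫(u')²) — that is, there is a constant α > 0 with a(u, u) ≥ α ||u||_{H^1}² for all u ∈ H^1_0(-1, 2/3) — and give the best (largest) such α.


α = (25 + 27*π^2)/(3*(25 + 9*π^2))

Coercivity of a(·,·) on H^1_0(-1, 2/3) means a(u, u) ≥ α ||u||_{H^1}² for every u ∈ H^1_0.
The interval has length L = 5/3, and Poincaré/coercivity depend only on L. Here a(u, u) = ∫(u')² + (1/3)·∫u².
Here 0 < c = 1/3 < 1. The condition a(u,u) ≥ α||u||_{H^1}² reads (1−α)∫(u')² ≥ (α−c)∫u². Any admissible α is ≤ 1 (rapidly oscillating u have ∫u²/∫(u')² → 0), and α = 1 would force 0 ≥ (1−c)∫u², impossible since c < 1; so 1−α > 0. By the sharp Poincaré inequality on H^1_0 of an interval of length L, ∫(u')² ≥ (π/L)²∫u² with equality for the first sine mode sin(π(x−x₀)/L) (x₀ the left endpoint), so the inequality holds for all u iff (1−α)(π/L)² ≥ α − c, i.e. α ≤ ((π/L)² + c)/((π/L)² + 1) = (1 + c(L/π)²)/(1 + (L/π)²). With (π/L)² = 9*π^2/25 and c = 1/3, the largest admissible constant is α = ((π/L)² + c)/((π/L)² + 1).
Simplifying, α = (25 + 27*π^2)/(3*(25 + 9*π^2)).


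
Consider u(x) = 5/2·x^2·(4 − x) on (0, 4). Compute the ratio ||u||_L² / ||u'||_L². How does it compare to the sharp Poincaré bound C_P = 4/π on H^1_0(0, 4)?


||u||_L² / ||u'||_L² = 2*sqrt(14)/7 < C_P = 4/π.

u(x) = 5/2·x^2·(4 − x), so u'(x) = 5*x*(8 - 3*x)/2.
u(x) = 5/2·x^2·(4 − x) vanishes at x = 0 and x = 4, so u ∈ H^1_0(0, 4). Differentiate via the product rule and integrate the resulting polynomials term by term.
  ∫_0^4 u² dx = ∫_0^4 (25*x^6/4 - 50*x^5 + 100*x^4) dx. Term by term:
    ∫_0^4 25*x^6/4 dx = 102400/7;  ∫_0^4 -50*x^5 dx = -102400/3;  ∫_0^4 100*x^4 dx = 20480.
  Sum: 102400/7 − 102400/3 + 20480 = 20480/21.
  ∫_0^4 (u')² dx = ∫_0^4 (225*x^4/4 - 300*x^3 + 400*x^2) dx. Term by term:
    ∫_0^4 225*x^4/4 dx = 11520;  ∫_0^4 -300*x^3 dx = -19200;  ∫_0^4 400*x^2 dx = 25600/3.
  Sum: 11520 − 19200 + 25600/3 = 2560/3.
∫_0^4 u² dx = 20480/21, so ||u||_L² = 64*sqrt(105)/21.
∫_0^4 (u')² dx = 2560/3, so ||u'||_L² = 16*sqrt(30)/3.
Ratio ||u||_L² / ||u'||_L² = 2*sqrt(14)/7.
Sharp Poincaré constant on H^1_0(0, 4) is C_P = L/π = 4/π, achieved by sin(π/4·x).
A polynomial bump cannot attain the sharp Poincaré constant (only the first sine eigenfunction does), so the ratio is strictly less than C_P, consistent with ||u||_L² ≤ C_P ||u'||_L².


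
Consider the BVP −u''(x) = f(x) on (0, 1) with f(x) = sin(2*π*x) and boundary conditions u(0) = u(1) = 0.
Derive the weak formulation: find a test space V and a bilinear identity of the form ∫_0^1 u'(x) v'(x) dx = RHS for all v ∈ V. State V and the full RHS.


V = H^1_0(0, 1) (so v(0) = v(1) = 0); weak form: ∫_0^1 u'v' dx = ∫_0^1 (sin(2*π*x)) v dx for all v ∈ V.

Multiply both sides by a test function v and integrate from 0 to 1:
  ∫_0^1 −u''(x) v(x) dx = ∫_0^1 f(x) v(x) dx.
Integrate the LHS by parts once:
  ∫_0^1 −u'' v dx = −[u'(x) v(x)]_0^1 + ∫_0^1 u'(x) v'(x) dx.
Thus ∫_0^1 u'(x) v'(x) dx = ∫_0^1 f(x) v(x) dx + [u'(x) v(x)]_0^1.
Choose V so that boundary terms are either known or forced to vanish.
u is Dirichlet: u(0) = u(1) = 0. Let V = H^1_0(0, 1); then v(0) = v(1) = 0, and [u' v]_0^1 = 0.
Weak formulation: find u (satisfying any essential BC) such that ∫_0^1 u'(x) v'(x) dx = ∫_0^1 f v dx for all v ∈ V.
Substituting f(x) = sin(2*π*x), the right-hand side is ∫_0^1 (sin(2*π*x)) v dx.


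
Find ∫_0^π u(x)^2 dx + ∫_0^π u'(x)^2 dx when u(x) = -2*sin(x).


||u||_{H^1(0,π)}^2 = 4*π

u'(x) = -2*cos(x).
Expand u² and (u')² and integrate term by term on (0, π), using: for integers n ≥ 1, ∫_0^π sin²(nx) dx = ∫_0^π cos²(nx) dx = π/2; for n ≠ n', ∫_0^π sin(nx)sin(n'x) dx = ∫_0^π cos(nx)cos(n'x) dx = 0; and by product-to-sum, ∫_0^π sin(nx)cos(n'x) dx = ½∫_0^π [sin((n+n')x) + sin((n−n')x)] dx, which is 0 when n+n' is even and 2n/(n²−n'²) when n+n' is odd (it need not vanish on (0, π)).
  u² squared terms: (-2)²·∫sin(x)² dx = 4·π/2 = 2*π.
  So ∫_0^π u² dx = 2*π.
  (u')² squared terms: (-2)²·∫cos(x)² dx = 4·π/2 = 2*π.
  So ∫_0^π (u')² dx = 2*π.
||u||_{H^1}^2 = (2*π) + (2*π) = 4*π.


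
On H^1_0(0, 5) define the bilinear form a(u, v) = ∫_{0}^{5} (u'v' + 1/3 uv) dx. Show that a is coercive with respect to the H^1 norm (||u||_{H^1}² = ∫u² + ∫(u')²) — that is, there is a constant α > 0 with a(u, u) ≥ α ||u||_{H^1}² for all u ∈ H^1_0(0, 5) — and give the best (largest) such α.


α = (25/3 + π^2)/(π^2 + 25)

Coercivity of a(·,·) on H^1_0(0, 5) means a(u, u) ≥ α ||u||_{H^1}² for every u ∈ H^1_0.
The interval has length L = 5, and Poincaré/coercivity depend only on L. Here a(u, u) = ∫(u')² + (1/3)·∫u².
Here 0 < c = 1/3 < 1. The condition a(u,u) ≥ α||u||_{H^1}² reads (1−α)∫(u')² ≥ (α−c)∫u². Any admissible α is ≤ 1 (rapidly oscillating u have ∫u²/∫(u')² → 0), and α = 1 would force 0 ≥ (1−c)∫u², impossible since c < 1; so 1−α > 0. By the sharp Poincaré inequality on H^1_0 of an interval of length L, ∫(u')² ≥ (π/L)²∫u² with equality for the first sine mode sin(π(x−x₀)/L) (x₀ the left endpoint), so the inequality holds for all u iff (1−α)(π/L)² ≥ α − c, i.e. α ≤ ((π/L)² + c)/((π/L)² + 1) = (1 + c(L/π)²)/(1 + (L/π)²). With (π/L)² = π^2/25 and c = 1/3, the largest admissible constant is α = ((π/L)² + c)/((π/L)² + 1).
Simplifying, α = (25/3 + π^2)/(π^2 + 25).


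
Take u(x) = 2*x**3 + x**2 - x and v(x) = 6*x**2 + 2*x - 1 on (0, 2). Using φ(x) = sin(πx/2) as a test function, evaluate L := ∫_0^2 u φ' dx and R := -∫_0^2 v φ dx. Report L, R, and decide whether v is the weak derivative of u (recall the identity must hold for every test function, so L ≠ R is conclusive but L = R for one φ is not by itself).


LHS = -52/π + 192/π^3, RHS = -52/π + 192/π^3. Yes, v = u' weakly.

u(x) = 2*x**3 + x**2 - x, classical derivative u'(x) = 6*x**2 + 2*x - 1.
φ(x) = sin(πx/2), so φ'(x) = π*cos(π*x/2)/2.
Note φ(0) = φ(2) = 0, so the boundary term u·φ vanishes.
LHS = ∫_0^2 u(x) φ'(x) dx = ∫_0^2 (π*x^3*cos(π*x/2) + π*x^2*cos(π*x/2)/2 - π*x*cos(π*x/2)/2) dx. Term by term:
  ∫_0^2 π*x^3*cos(π*x/2) dx = -48/π + 192/π^3;  ∫_0^2 π*x^2*cos(π*x/2)/2 dx = -8/π;  ∫_0^2 -π*x*cos(π*x/2)/2 dx = 4/π.
Sum: -48/π + 192/π^3 − 8/π + 4/π = -52/π + 192/π^3.
So LHS = -52/π + 192/π^3.
∫_0^2 v(x) φ(x) dx = ∫_0^2 (6*x^2*sin(π*x/2) + 2*x*sin(π*x/2) - sin(π*x/2)) dx. Term by term:
  ∫_0^2 -sin(π*x/2) dx = -4/π;  ∫_0^2 2*x*sin(π*x/2) dx = 8/π;  ∫_0^2 6*x^2*sin(π*x/2) dx = -192/π^3 + 48/π.
Sum: -4/π + 8/π + -192/π^3 + 48/π = -192/π^3 + 52/π.
So RHS = -∫_0^2 v(x) φ(x) dx = -52/π + 192/π^3.
LHS = RHS, so the identity holds for this test φ.
Moreover u is smooth here and v(x) = u'(x) = 6*x**2 + 2*x - 1 pointwise, so the identity holds for every test function. Hence v is the weak derivative of u.


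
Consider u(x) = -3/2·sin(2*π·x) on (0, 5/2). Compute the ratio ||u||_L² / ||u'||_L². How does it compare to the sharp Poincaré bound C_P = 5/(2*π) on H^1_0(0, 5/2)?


||u||_L² / ||u'||_L² = 1/(2*π) < C_P = 5/(2*π).

u(x) = -3/2·sin(2*π·x), so u'(x) = -3*π*cos(2*π*x).
Writing u(x) = A·sin(kπx/L) with A = -3/2 and k = 5, use ∫_0^L sin²(kπx/L) dx = L/2 and ∫_0^L cos²(kπx/L) dx = L/2.
u² = 9/4·sin²(2*π·x) and (u')² = 9*π^2·cos²(2*π·x), and each of sin², cos² integrates to L/2 = 5/4 over (0, 5/2).
∫_0^5/2 u² dx = 45/16, so ||u||_L² = 3*sqrt(5)/4.
∫_0^5/2 (u')² dx = 45*π^2/4, so ||u'||_L² = 3*sqrt(5)*π/2.
Ratio ||u||_L² / ||u'||_L² = 1/(2*π).
Sharp Poincaré constant on H^1_0(0, 5/2) is C_P = L/π = 5/(2*π), achieved by sin(2*π/5·x).
This is the k = 5 harmonic; the ratio L/(kπ) is strictly less than C_P = L/π, consistent with the sharp inequality ||u||_L² ≤ C_P ||u'||_L².


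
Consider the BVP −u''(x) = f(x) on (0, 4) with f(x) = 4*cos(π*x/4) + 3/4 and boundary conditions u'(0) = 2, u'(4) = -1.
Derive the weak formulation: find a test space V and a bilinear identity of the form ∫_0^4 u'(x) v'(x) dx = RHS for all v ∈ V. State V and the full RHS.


V = H^1(0, 4) (v unrestricted at boundary; u is determined up to an additive constant); weak form: ∫_0^4 u'v' dx = ∫_0^4 (4*cos(π*x/4) + 3/4) v dx − v(4) − 2·v(0) for all v ∈ V.

Multiply both sides by a test function v and integrate from 0 to 4:
  ∫_0^4 −u''(x) v(x) dx = ∫_0^4 f(x) v(x) dx.
Integrate the LHS by parts once:
  ∫_0^4 −u'' v dx = −[u'(x) v(x)]_0^4 + ∫_0^4 u'(x) v'(x) dx.
Thus ∫_0^4 u'(x) v'(x) dx = ∫_0^4 f(x) v(x) dx + [u'(x) v(x)]_0^4.
Choose V so that boundary terms are either known or forced to vanish.
u has inhomogeneous Neumann u'(0) = 2, u'(4) = -1. [u' v]_0^4 = (-1)·v(4) − (2)·v(0) = − v(4) − 2·v(0). Take V = H^1(0, 4); boundary term becomes part of RHS.
Weak formulation: find u (satisfying any essential BC) such that ∫_0^4 u'(x) v'(x) dx = ∫_0^4 f v dx − v(4) − 2·v(0) for all v ∈ V (Neumann data are natural BCs: they enter the RHS as boundary terms).
Substituting f(x) = 4*cos(π*x/4) + 3/4, the right-hand side is ∫_0^4 (4*cos(π*x/4) + 3/4) v dx − v(4) − 2·v(0).
Compatibility check (pure Neumann): taking v ≡ 1 ∈ V gives 0 = ∫_0^4 f dx + (-1) − (2), i.e. ∫_0^4 f dx must equal u'(0) − u'(4) = 3. Indeed ∫_0^4 (4*cos(π*x/4) + 3/4) dx = 3, so the data are compatible. The solution is then unique only up to an additive constant (fix it e.g. by requiring ∫_0^4 u dx = 0).


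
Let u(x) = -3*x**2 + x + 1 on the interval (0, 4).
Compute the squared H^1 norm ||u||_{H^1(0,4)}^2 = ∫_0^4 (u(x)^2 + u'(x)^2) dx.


||u||_{H^1}^2 = 30728/15

The H^1 norm (squared) on an interval (0, L) is
  ||u||_{H^1}^2 = ∫_0^L u(x)^2 dx + ∫_0^L u'(x)^2 dx.
Compute u'(x) = 1 - 6*x.
Then u(x)^2 = 9*x**4 - 6*x**3 - 5*x**2 + 2*x + 1 and u'(x)^2 = 36*x**2 - 12*x + 1.
Integrate each monomial from 0 to 4 using ∫_0^4 c·x^n dx = c·4^(n+1)/(n+1):
  ∫_0^4 u(x)^2 dx = ∫_0^4 (9*x^4 - 6*x^3 - 5*x^2 + 2*x + 1) dx. Term by term:
    ∫_0^4 9*x^4 dx = 9216/5;  ∫_0^4 -6*x^3 dx = -384;  ∫_0^4 -5*x^2 dx = -320/3;
    ∫_0^4 2*x dx = 16;  ∫_0^4 1 dx = 4.
  Sum: 9216/5 − 384 − 320/3 + 16 + 4 = 20588/15.
  ∫_0^4 u'(x)^2 dx = ∫_0^4 (36*x^2 - 12*x + 1) dx. Term by term:
    ∫_0^4 36*x^2 dx = 768;  ∫_0^4 -12*x dx = -96;  ∫_0^4 1 dx = 4.
  Sum: 768 − 96 + 4 = 676.
Adding: ||u||_{H^1}^2 = 20588/15 + 676 = 30728/15.


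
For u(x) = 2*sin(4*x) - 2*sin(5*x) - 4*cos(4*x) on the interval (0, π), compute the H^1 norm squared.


||u||_{H^1(0,π)}^2 = 2720/9 + 222*π

u'(x) = 16*sin(4*x) + 8*cos(4*x) - 10*cos(5*x).
Expand u² and (u')² and integrate term by term on (0, π), using: for integers n ≥ 1, ∫_0^π sin²(nx) dx = ∫_0^π cos²(nx) dx = π/2; for n ≠ n', ∫_0^π sin(nx)sin(n'x) dx = ∫_0^π cos(nx)cos(n'x) dx = 0; and by product-to-sum, ∫_0^π sin(nx)cos(n'x) dx = ½∫_0^π [sin((n+n')x) + sin((n−n')x)] dx, which is 0 when n+n' is even and 2n/(n²−n'²) when n+n' is odd (it need not vanish on (0, π)).
  u² squared terms: (-4)²·∫cos(4x)² dx = 16·π/2 = 8*π;  (-2)²·∫sin(5x)² dx = 4·π/2 = 2*π;  (2)²·∫sin(4x)² dx = 4·π/2 = 2*π.
  u² cross terms: 2·(-4)·(-2)·∫cos(4x)·sin(5x) dx = 16·(10/9) = 160/9;  2·(-4)·(2)·∫cos(4x)·sin(4x) dx = -16·(0) = 0;  2·(-2)·(2)·∫sin(5x)·sin(4x) dx = -8·(0) = 0.
  So ∫_0^π u² dx = 8*π + 2*π + 2*π + 160/9 + 0 + 0 = 160/9 + 12*π.
  (u')² squared terms: (-10)²·∫cos(5x)² dx = 100·π/2 = 50*π;  (8)²·∫cos(4x)² dx = 64·π/2 = 32*π;  (16)²·∫sin(4x)² dx = 256·π/2 = 128*π.
  (u')² cross terms: 2·(-10)·(8)·∫cos(5x)·cos(4x) dx = -160·(0) = 0;  2·(-10)·(16)·∫cos(5x)·sin(4x) dx = -320·(-8/9) = 2560/9;  2·(8)·(16)·∫cos(4x)·sin(4x) dx = 256·(0) = 0.
  So ∫_0^π (u')² dx = 50*π + 32*π + 128*π + 0 + 2560/9 + 0 = 2560/9 + 210*π.
||u||_{H^1}^2 = (160/9 + 12*π) + (2560/9 + 210*π) = 2720/9 + 222*π.


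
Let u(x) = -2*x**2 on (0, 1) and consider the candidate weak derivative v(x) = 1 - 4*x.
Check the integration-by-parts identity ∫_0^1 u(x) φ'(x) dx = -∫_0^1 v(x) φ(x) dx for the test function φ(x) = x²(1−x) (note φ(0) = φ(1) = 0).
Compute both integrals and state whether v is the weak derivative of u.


LHS = 1/5, RHS = 7/60. No, v is not the weak derivative of u.

u(x) = -2*x**2, classical derivative u'(x) = -4*x.
φ(x) = x²(1−x), so φ'(x) = x*(2 - 3*x).
Note φ(0) = φ(1) = 0, so the boundary term u·φ vanishes.
LHS = ∫_0^1 u(x) φ'(x) dx = ∫_0^1 (6*x^4 - 4*x^3) dx. Term by term:
  ∫_0^1 6*x^4 dx = 6/5;  ∫_0^1 -4*x^3 dx = -1.
Sum: 6/5 − 1 = 1/5.
So LHS = 1/5.
∫_0^1 v(x) φ(x) dx = ∫_0^1 (4*x^4 - 5*x^3 + x^2) dx. Term by term:
  ∫_0^1 4*x^4 dx = 4/5;  ∫_0^1 -5*x^3 dx = -5/4;  ∫_0^1 x^2 dx = 1/3.
Sum: 4/5 − 5/4 + 1/3 = -7/60.
So RHS = -∫_0^1 v(x) φ(x) dx = 7/60.
LHS − RHS = 1/12 ≠ 0, so the identity fails.
(For a valid weak derivative the identity must hold for EVERY test function, in particular this one. The failure shows v is NOT the weak derivative of u.)
Correct weak derivative would be u'(x) = -4*x.


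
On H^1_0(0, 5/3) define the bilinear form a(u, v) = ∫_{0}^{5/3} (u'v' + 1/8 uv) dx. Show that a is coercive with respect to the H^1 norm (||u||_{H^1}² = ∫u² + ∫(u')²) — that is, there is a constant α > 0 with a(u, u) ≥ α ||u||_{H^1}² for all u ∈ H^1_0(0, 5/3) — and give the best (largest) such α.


α = (25 + 72*π^2)/(8*(25 + 9*π^2))

Coercivity of a(·,·) on H^1_0(0, 5/3) means a(u, u) ≥ α ||u||_{H^1}² for every u ∈ H^1_0.
The interval has length L = 5/3, and Poincaré/coercivity depend only on L. Here a(u, u) = ∫(u')² + (1/8)·∫u².
Here 0 < c = 1/8 < 1. The condition a(u,u) ≥ α||u||_{H^1}² reads (1−α)∫(u')² ≥ (α−c)∫u². Any admissible α is ≤ 1 (rapidly oscillating u have ∫u²/∫(u')² → 0), and α = 1 would force 0 ≥ (1−c)∫u², impossible since c < 1; so 1−α > 0. By the sharp Poincaré inequality on H^1_0 of an interval of length L, ∫(u')² ≥ (π/L)²∫u² with equality for the first sine mode sin(π(x−x₀)/L) (x₀ the left endpoint), so the inequality holds for all u iff (1−α)(π/L)² ≥ α − c, i.e. α ≤ ((π/L)² + c)/((π/L)² + 1) = (1 + c(L/π)²)/(1 + (L/π)²). With (π/L)² = 9*π^2/25 and c = 1/8, the largest admissible constant is α = ((π/L)² + c)/((π/L)² + 1).
Simplifying, α = (25 + 72*π^2)/(8*(25 + 9*π^2)).


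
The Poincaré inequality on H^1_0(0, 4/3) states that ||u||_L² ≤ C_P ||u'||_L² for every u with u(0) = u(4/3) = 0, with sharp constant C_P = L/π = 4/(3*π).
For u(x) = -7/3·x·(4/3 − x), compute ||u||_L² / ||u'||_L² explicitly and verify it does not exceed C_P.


||u||_L² / ||u'||_L² = 2*sqrt(10)/15 < C_P = 4/(3*π).

u(x) = -7/3·x·(4/3 − x), so u'(x) = 14*x/3 - 28/9.
u(x) = -7/3·x·(4/3 − x) vanishes at x = 0 and x = 4/3, so u ∈ H^1_0(0, 4/3). Differentiate via the product rule and integrate the resulting polynomials term by term.
  ∫_0^4/3 u² dx = ∫_0^4/3 (49*x^4/9 - 392*x^3/27 + 784*x^2/81) dx. Term by term:
    ∫_0^4/3 49*x^4/9 dx = 50176/10935;  ∫_0^4/3 -392*x^3/27 dx = -25088/2187;  ∫_0^4/3 784*x^2/81 dx = 50176/6561.
  Sum: 50176/10935 − 25088/2187 + 50176/6561 = 25088/32805.
  ∫_0^4/3 (u')² dx = ∫_0^4/3 (196*x^2/9 - 784*x/27 + 784/81) dx. Term by term:
    ∫_0^4/3 196*x^2/9 dx = 12544/729;  ∫_0^4/3 -784*x/27 dx = -6272/243;  ∫_0^4/3 784/81 dx = 3136/243.
  Sum: 12544/729 − 6272/243 + 3136/243 = 3136/729.
∫_0^4/3 u² dx = 25088/32805, so ||u||_L² = 112*sqrt(10)/405.
∫_0^4/3 (u')² dx = 3136/729, so ||u'||_L² = 56/27.
Ratio ||u||_L² / ||u'||_L² = 2*sqrt(10)/15.
Sharp Poincaré constant on H^1_0(0, 4/3) is C_P = L/π = 4/(3*π), achieved by sin(3*π/4·x).
A polynomial bump cannot attain the sharp Poincaré constant (only the first sine eigenfunction does), so the ratio is strictly less than C_P, consistent with ||u||_L² ≤ C_P ||u'||_L².


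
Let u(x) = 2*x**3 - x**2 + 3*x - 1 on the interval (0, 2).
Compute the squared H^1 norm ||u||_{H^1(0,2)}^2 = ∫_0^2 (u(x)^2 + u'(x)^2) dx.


||u||_{H^1}^2 = 34448/105

The H^1 norm (squared) on an interval (0, L) is
  ||u||_{H^1}^2 = ∫_0^L u(x)^2 dx + ∫_0^L u'(x)^2 dx.
Compute u'(x) = 6*x**2 - 2*x + 3.
Then u(x)^2 = 4*x**6 - 4*x**5 + 13*x**4 - 10*x**3 + 11*x**2 - 6*x + 1 and u'(x)^2 = 36*x**4 - 24*x**3 + 40*x**2 - 12*x + 9.
Integrate each monomial from 0 to 2 using ∫_0^2 c·x^n dx = c·2^(n+1)/(n+1):
  ∫_0^2 u(x)^2 dx = ∫_0^2 (4*x^6 - 4*x^5 + 13*x^4 - 10*x^3 + 11*x^2 - 6*x + 1) dx. Term by term:
    ∫_0^2 4*x^6 dx = 512/7;  ∫_0^2 -4*x^5 dx = -128/3;  ∫_0^2 13*x^4 dx = 416/5;
    ∫_0^2 -10*x^3 dx = -40;  ∫_0^2 11*x^2 dx = 88/3;  ∫_0^2 -6*x dx = -12;
    ∫_0^2 1 dx = 2.
  Sum: 512/7 − 128/3 + 416/5 − 40 + 88/3 − 12 + 2 = 9766/105.
  ∫_0^2 u'(x)^2 dx = ∫_0^2 (36*x^4 - 24*x^3 + 40*x^2 - 12*x + 9) dx. Term by term:
    ∫_0^2 36*x^4 dx = 1152/5;  ∫_0^2 -24*x^3 dx = -96;  ∫_0^2 40*x^2 dx = 320/3;
    ∫_0^2 -12*x dx = -24;  ∫_0^2 9 dx = 18.
  Sum: 1152/5 − 96 + 320/3 − 24 + 18 = 3526/15.
Adding: ||u||_{H^1}^2 = 9766/105 + 3526/15 = 34448/105.


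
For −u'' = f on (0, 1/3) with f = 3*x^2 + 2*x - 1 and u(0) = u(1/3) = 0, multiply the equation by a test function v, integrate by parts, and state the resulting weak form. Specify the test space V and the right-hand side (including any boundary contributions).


V = H^1_0(0, 1/3) (so v(0) = v(1/3) = 0); weak form: ∫_0^1/3 u'v' dx = ∫_0^1/3 (3*x^2 + 2*x - 1) v dx for all v ∈ V.

Multiply both sides by a test function v and integrate from 0 to 1/3:
  ∫_0^1/3 −u''(x) v(x) dx = ∫_0^1/3 f(x) v(x) dx.
Integrate the LHS by parts once:
  ∫_0^1/3 −u'' v dx = −[u'(x) v(x)]_0^1/3 + ∫_0^1/3 u'(x) v'(x) dx.
Thus ∫_0^1/3 u'(x) v'(x) dx = ∫_0^1/3 f(x) v(x) dx + [u'(x) v(x)]_0^1/3.
Choose V so that boundary terms are either known or forced to vanish.
u is Dirichlet: u(0) = u(1/3) = 0. Let V = H^1_0(0, 1/3); then v(0) = v(1/3) = 0, and [u' v]_0^1/3 = 0.
Weak formulation: find u (satisfying any essential BC) such that ∫_0^1/3 u'(x) v'(x) dx = ∫_0^1/3 f v dx for all v ∈ V.
Substituting f(x) = 3*x^2 + 2*x - 1, the right-hand side is ∫_0^1/3 (3*x^2 + 2*x - 1) v dx.


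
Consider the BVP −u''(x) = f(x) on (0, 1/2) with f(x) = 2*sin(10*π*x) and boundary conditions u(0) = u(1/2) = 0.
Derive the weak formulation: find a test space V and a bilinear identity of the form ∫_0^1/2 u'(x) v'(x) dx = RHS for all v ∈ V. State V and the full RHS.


V = H^1_0(0, 1/2) (so v(0) = v(1/2) = 0); weak form: ∫_0^1/2 u'v' dx = ∫_0^1/2 (2*sin(10*π*x)) v dx for all v ∈ V.

Multiply both sides by a test function v and integrate from 0 to 1/2:
  ∫_0^1/2 −u''(x) v(x) dx = ∫_0^1/2 f(x) v(x) dx.
Integrate the LHS by parts once:
  ∫_0^1/2 −u'' v dx = −[u'(x) v(x)]_0^1/2 + ∫_0^1/2 u'(x) v'(x) dx.
Thus ∫_0^1/2 u'(x) v'(x) dx = ∫_0^1/2 f(x) v(x) dx + [u'(x) v(x)]_0^1/2.
Choose V so that boundary terms are either known or forced to vanish.
u is Dirichlet: u(0) = u(1/2) = 0. Let V = H^1_0(0, 1/2); then v(0) = v(1/2) = 0, and [u' v]_0^1/2 = 0.
Weak formulation: find u (satisfying any essential BC) such that ∫_0^1/2 u'(x) v'(x) dx = ∫_0^1/2 f v dx for all v ∈ V.
Substituting f(x) = 2*sin(10*π*x), the right-hand side is ∫_0^1/2 (2*sin(10*π*x)) v dx.


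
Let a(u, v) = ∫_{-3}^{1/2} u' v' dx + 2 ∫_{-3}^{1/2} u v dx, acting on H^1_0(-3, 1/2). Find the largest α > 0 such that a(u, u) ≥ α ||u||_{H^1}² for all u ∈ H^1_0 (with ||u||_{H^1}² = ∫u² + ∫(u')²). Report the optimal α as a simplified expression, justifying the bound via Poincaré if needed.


α = 1

Coercivity of a(·,·) on H^1_0(-3, 1/2) means a(u, u) ≥ α ||u||_{H^1}² for every u ∈ H^1_0.
The interval has length L = 7/2, and Poincaré/coercivity depend only on L. Here a(u, u) = ∫(u')² + (2)·∫u².
Here c = 2 ≥ 1, so a(u,u) = ∫(u')² + c∫u² ≥ ∫(u')² + ∫u² = ||u||_{H^1}², i.e. α = 1 works. No larger α is possible: a(u,u) ≥ α||u||_{H^1}² means (1−α)∫(u')² ≥ (α−c)∫u², and for the modes u_n = sin(nπ(x−x₀)/L) (x₀ the left endpoint) one has ∫u_n²/∫(u_n')² = (L/(nπ))² → 0, so a(u_n,u_n)/||u_n||_{H^1}² → 1. Hence the optimal constant is α = 1.
Therefore α = 1.


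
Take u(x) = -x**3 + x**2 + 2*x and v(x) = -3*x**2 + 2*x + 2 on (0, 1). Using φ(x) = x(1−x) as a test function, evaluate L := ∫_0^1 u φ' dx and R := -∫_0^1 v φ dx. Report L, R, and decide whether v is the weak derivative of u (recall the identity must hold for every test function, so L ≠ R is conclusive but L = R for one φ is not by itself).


LHS = -7/20, RHS = -7/20. Yes, v = u' weakly.

u(x) = -x**3 + x**2 + 2*x, classical derivative u'(x) = -3*x**2 + 2*x + 2.
φ(x) = x(1−x), so φ'(x) = 1 - 2*x.
Note φ(0) = φ(1) = 0, so the boundary term u·φ vanishes.
LHS = ∫_0^1 u(x) φ'(x) dx = ∫_0^1 (2*x^4 - 3*x^3 - 3*x^2 + 2*x) dx. Term by term:
  ∫_0^1 2*x^4 dx = 2/5;  ∫_0^1 -3*x^3 dx = -3/4;  ∫_0^1 -3*x^2 dx = -1;
  ∫_0^1 2*x dx = 1.
Sum: 2/5 − 3/4 − 1 + 1 = -7/20.
So LHS = -7/20.
∫_0^1 v(x) φ(x) dx = ∫_0^1 (3*x^4 - 5*x^3 + 2*x) dx. Term by term:
  ∫_0^1 3*x^4 dx = 3/5;  ∫_0^1 -5*x^3 dx = -5/4;  ∫_0^1 2*x dx = 1.
Sum: 3/5 − 5/4 + 1 = 7/20.
So RHS = -∫_0^1 v(x) φ(x) dx = -7/20.
LHS = RHS, so the identity holds for this test φ.
Moreover u is smooth here and v(x) = u'(x) = -3*x**2 + 2*x + 2 pointwise, so the identity holds for every test function. Hence v is the weak derivative of u.


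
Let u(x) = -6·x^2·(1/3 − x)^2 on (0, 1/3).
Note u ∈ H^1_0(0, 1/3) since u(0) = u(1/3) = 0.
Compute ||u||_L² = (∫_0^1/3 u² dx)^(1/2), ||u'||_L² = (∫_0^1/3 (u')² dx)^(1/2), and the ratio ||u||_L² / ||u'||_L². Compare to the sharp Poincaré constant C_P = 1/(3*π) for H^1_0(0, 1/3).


||u||_L² / ||u'||_L² = sqrt(3)/18 < C_P = 1/(3*π).

u(x) = -6·x^2·(1/3 − x)^2, so u'(x) = 4*x*(-18*x^2 + 9*x - 1)/3.
u(x) = -6·x^2·(1/3 − x)^2 vanishes at x = 0 and x = 1/3, so u ∈ H^1_0(0, 1/3). Differentiate via the product rule and integrate the resulting polynomials term by term.
  ∫_0^1/3 u² dx = ∫_0^1/3 (36*x^8 - 48*x^7 + 24*x^6 - 16*x^5/3 + 4*x^4/9) dx. Term by term:
    ∫_0^1/3 36*x^8 dx = 4/19683;  ∫_0^1/3 -48*x^7 dx = -2/2187;  ∫_0^1/3 24*x^6 dx = 8/5103;
    ∫_0^1/3 -16*x^5/3 dx = -8/6561;  ∫_0^1/3 4*x^4/9 dx = 4/10935.
  Sum: 4/19683 − 2/2187 + 8/5103 − 8/6561 + 4/10935 = 2/688905.
  ∫_0^1/3 (u')² dx = ∫_0^1/3 (576*x^6 - 576*x^5 + 208*x^4 - 32*x^3 + 16*x^2/9) dx. Term by term:
    ∫_0^1/3 576*x^6 dx = 64/1701;  ∫_0^1/3 -576*x^5 dx = -32/243;  ∫_0^1/3 208*x^4 dx = 208/1215;
    ∫_0^1/3 -32*x^3 dx = -8/81;  ∫_0^1/3 16*x^2/9 dx = 16/729.
  Sum: 64/1701 − 32/243 + 208/1215 − 8/81 + 16/729 = 8/25515.
∫_0^1/3 u² dx = 2/688905, so ||u||_L² = sqrt(210)/8505.
∫_0^1/3 (u')² dx = 8/25515, so ||u'||_L² = 2*sqrt(70)/945.
Ratio ||u||_L² / ||u'||_L² = sqrt(3)/18.
Sharp Poincaré constant on H^1_0(0, 1/3) is C_P = L/π = 1/(3*π), achieved by sin(3*π·x).
A polynomial bump cannot attain the sharp Poincaré constant (only the first sine eigenfunction does), so the ratio is strictly less than C_P, consistent with ||u||_L² ≤ C_P ||u'||_L².


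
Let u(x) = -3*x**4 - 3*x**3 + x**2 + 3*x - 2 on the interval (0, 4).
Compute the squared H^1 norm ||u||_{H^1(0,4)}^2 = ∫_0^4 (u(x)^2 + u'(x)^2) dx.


||u||_{H^1}^2 = 4419012/5

The H^1 norm (squared) on an interval (0, L) is
  ||u||_{H^1}^2 = ∫_0^L u(x)^2 dx + ∫_0^L u'(x)^2 dx.
Compute u'(x) = -12*x**3 - 9*x**2 + 2*x + 3.
Then u(x)^2 = 9*x**8 + 18*x**7 + 3*x**6 - 24*x**5 - 5*x**4 + 18*x**3 + 5*x**2 - 12*x + 4 and u'(x)^2 = 144*x**6 + 216*x**5 + 33*x**4 - 108*x**3 - 50*x**2 + 12*x + 9.
Integrate each monomial from 0 to 4 using ∫_0^4 c·x^n dx = c·4^(n+1)/(n+1):
  ∫_0^4 u(x)^2 dx = ∫_0^4 (9*x^8 + 18*x^7 + 3*x^6 - 24*x^5 - 5*x^4 + 18*x^3 + 5*x^2 - 12*x + 4) dx. Term by term:
    ∫_0^4 9*x^8 dx = 262144;  ∫_0^4 18*x^7 dx = 147456;  ∫_0^4 3*x^6 dx = 49152/7;
    ∫_0^4 -24*x^5 dx = -16384;  ∫_0^4 -5*x^4 dx = -1024;  ∫_0^4 18*x^3 dx = 1152;
    ∫_0^4 5*x^2 dx = 320/3;  ∫_0^4 -12*x dx = -96;  ∫_0^4 4 dx = 16.
  Sum: 262144 + 147456 + 49152/7 − 16384 − 1024 + 1152 + 320/3 − 96 + 16 = 8408240/21.
  ∫_0^4 u'(x)^2 dx = ∫_0^4 (144*x^6 + 216*x^5 + 33*x^4 - 108*x^3 - 50*x^2 + 12*x + 9) dx. Term by term:
    ∫_0^4 144*x^6 dx = 2359296/7;  ∫_0^4 216*x^5 dx = 147456;  ∫_0^4 33*x^4 dx = 33792/5;
    ∫_0^4 -108*x^3 dx = -6912;  ∫_0^4 -50*x^2 dx = -3200/3;  ∫_0^4 12*x dx = 96;
    ∫_0^4 9 dx = 36.
  Sum: 2359296/7 + 147456 + 33792/5 − 6912 − 3200/3 + 96 + 36 = 50758052/105.
Adding: ||u||_{H^1}^2 = 8408240/21 + 50758052/105 = 4419012/5.


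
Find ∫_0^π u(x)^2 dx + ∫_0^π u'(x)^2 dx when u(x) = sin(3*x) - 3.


||u||_{H^1(0,π)}^2 = -4 + 14*π

u'(x) = 3*cos(3*x).
Expand u² and (u')² and integrate term by term on (0, π), using: for integers n ≥ 1, ∫_0^π sin²(nx) dx = ∫_0^π cos²(nx) dx = π/2; for n ≠ n', ∫_0^π sin(nx)sin(n'x) dx = ∫_0^π cos(nx)cos(n'x) dx = 0; and by product-to-sum, ∫_0^π sin(nx)cos(n'x) dx = ½∫_0^π [sin((n+n')x) + sin((n−n')x)] dx, which is 0 when n+n' is even and 2n/(n²−n'²) when n+n' is odd (it need not vanish on (0, π)). For the constant mode: ∫_0^π 1 dx = π, ∫_0^π cos(nx) dx = 0, ∫_0^π sin(nx) dx = (1−(−1)^n)/n.
  u² squared terms: (-3)²·∫1 dx = 9·π = 9*π;  (1)²·∫sin(3x)² dx = 1·π/2 = π/2.
  u² cross terms: 2·(-3)·(1)·∫1·sin(3x) dx = -6·(2/3) = -4.
  So ∫_0^π u² dx = 9*π + π/2 − 4 = -4 + 19*π/2.
  (u')² squared terms: (3)²·∫cos(3x)² dx = 9·π/2 = 9*π/2.
  So ∫_0^π (u')² dx = 9*π/2.
||u||_{H^1}^2 = (-4 + 19*π/2) + (9*π/2) = -4 + 14*π.


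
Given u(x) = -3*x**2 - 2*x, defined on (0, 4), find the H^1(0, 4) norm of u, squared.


||u||_{H^1}^2 = 55088/15

The H^1 norm (squared) on an interval (0, L) is
  ||u||_{H^1}^2 = ∫_0^L u(x)^2 dx + ∫_0^L u'(x)^2 dx.
Compute u'(x) = -6*x - 2.
Then u(x)^2 = 9*x**4 + 12*x**3 + 4*x**2 and u'(x)^2 = 36*x**2 + 24*x + 4.
Integrate each monomial from 0 to 4 using ∫_0^4 c·x^n dx = c·4^(n+1)/(n+1):
  ∫_0^4 u(x)^2 dx = ∫_0^4 (9*x^4 + 12*x^3 + 4*x^2) dx. Term by term:
    ∫_0^4 9*x^4 dx = 9216/5;  ∫_0^4 12*x^3 dx = 768;  ∫_0^4 4*x^2 dx = 256/3.
  Sum: 9216/5 + 768 + 256/3 = 40448/15.
  ∫_0^4 u'(x)^2 dx = ∫_0^4 (36*x^2 + 24*x + 4) dx. Term by term:
    ∫_0^4 36*x^2 dx = 768;  ∫_0^4 24*x dx = 192;  ∫_0^4 4 dx = 16.
  Sum: 768 + 192 + 16 = 976.
Adding: ||u||_{H^1}^2 = 40448/15 + 976 = 55088/15.


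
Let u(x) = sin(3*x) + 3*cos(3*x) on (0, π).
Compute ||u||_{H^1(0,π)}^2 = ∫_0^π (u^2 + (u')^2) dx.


||u||_{H^1(0,π)}^2 = 50*π

u'(x) = -9*sin(3*x) + 3*cos(3*x).
Expand u² and (u')² and integrate term by term on (0, π), using: for integers n ≥ 1, ∫_0^π sin²(nx) dx = ∫_0^π cos²(nx) dx = π/2; for n ≠ n', ∫_0^π sin(nx)sin(n'x) dx = ∫_0^π cos(nx)cos(n'x) dx = 0; and by product-to-sum, ∫_0^π sin(nx)cos(n'x) dx = ½∫_0^π [sin((n+n')x) + sin((n−n')x)] dx, which is 0 when n+n' is even and 2n/(n²−n'²) when n+n' is odd (it need not vanish on (0, π)).
  u² squared terms: (3)²·∫cos(3x)² dx = 9·π/2 = 9*π/2;  (1)²·∫sin(3x)² dx = 1·π/2 = π/2.
  u² cross terms: 2·(3)·(1)·∫cos(3x)·sin(3x) dx = 6·(0) = 0.
  So ∫_0^π u² dx = 9*π/2 + π/2 + 0 = 5*π.
  (u')² squared terms: (-9)²·∫sin(3x)² dx = 81·π/2 = 81*π/2;  (3)²·∫cos(3x)² dx = 9·π/2 = 9*π/2.
  (u')² cross terms: 2·(-9)·(3)·∫sin(3x)·cos(3x) dx = -54·(0) = 0.
  So ∫_0^π (u')² dx = 81*π/2 + 9*π/2 + 0 = 45*π.
||u||_{H^1}^2 = (5*π) + (45*π) = 50*π.


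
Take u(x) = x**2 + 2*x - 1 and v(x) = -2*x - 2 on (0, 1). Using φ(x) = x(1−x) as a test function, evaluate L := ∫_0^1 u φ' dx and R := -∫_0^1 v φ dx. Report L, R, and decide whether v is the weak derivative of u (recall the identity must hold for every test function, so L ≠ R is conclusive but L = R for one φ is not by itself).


LHS = -1/2, RHS = 1/2. No, v is not the weak derivative of u.

u(x) = x**2 + 2*x - 1, classical derivative u'(x) = 2*x + 2.
φ(x) = x(1−x), so φ'(x) = 1 - 2*x.
Note φ(0) = φ(1) = 0, so the boundary term u·φ vanishes.
LHS = ∫_0^1 u(x) φ'(x) dx = ∫_0^1 (-2*x^3 - 3*x^2 + 4*x - 1) dx. Term by term:
  ∫_0^1 -2*x^3 dx = -1/2;  ∫_0^1 -3*x^2 dx = -1;  ∫_0^1 4*x dx = 2;
  ∫_0^1 -1 dx = -1.
Sum: -1/2 − 1 + 2 − 1 = -1/2.
So LHS = -1/2.
∫_0^1 v(x) φ(x) dx = ∫_0^1 (2*x^3 - 2*x) dx. Term by term:
  ∫_0^1 2*x^3 dx = 1/2;  ∫_0^1 -2*x dx = -1.
Sum: 1/2 − 1 = -1/2.
So RHS = -∫_0^1 v(x) φ(x) dx = 1/2.
LHS − RHS = -1 ≠ 0, so the identity fails.
(For a valid weak derivative the identity must hold for EVERY test function, in particular this one. The failure shows v is NOT the weak derivative of u.)
Correct weak derivative would be u'(x) = 2*x + 2.


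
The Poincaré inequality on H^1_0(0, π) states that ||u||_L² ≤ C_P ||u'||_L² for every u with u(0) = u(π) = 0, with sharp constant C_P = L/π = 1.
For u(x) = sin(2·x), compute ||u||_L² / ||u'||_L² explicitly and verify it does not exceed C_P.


||u||_L² / ||u'||_L² = 1/2 < C_P = 1.

u(x) = sin(2·x), so u'(x) = 2*cos(2*x).
Writing u(x) = A·sin(kπx/L) with A = 1 and k = 2, use ∫_0^L sin²(kπx/L) dx = L/2 and ∫_0^L cos²(kπx/L) dx = L/2.
u² = 1·sin²(2·x) and (u')² = 4·cos²(2·x), and each of sin², cos² integrates to L/2 = π/2 over (0, π).
∫_0^π u² dx = π/2, so ||u||_L² = sqrt(2)*sqrt(π)/2.
∫_0^π (u')² dx = 2*π, so ||u'||_L² = sqrt(2)*sqrt(π).
Ratio ||u||_L² / ||u'||_L² = 1/2.
Sharp Poincaré constant on H^1_0(0, π) is C_P = L/π = 1, achieved by sin(x).
This is the k = 2 harmonic; the ratio L/(kπ) is strictly less than C_P = L/π, consistent with the sharp inequality ||u||_L² ≤ C_P ||u'||_L².


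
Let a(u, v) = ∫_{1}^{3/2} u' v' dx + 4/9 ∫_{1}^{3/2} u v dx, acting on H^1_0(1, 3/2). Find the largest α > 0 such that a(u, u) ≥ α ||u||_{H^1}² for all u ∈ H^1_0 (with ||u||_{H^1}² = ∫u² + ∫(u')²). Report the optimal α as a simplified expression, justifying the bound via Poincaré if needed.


α = 4*(1 + 9*π^2)/(9*(1 + 4*π^2))

Coercivity of a(·,·) on H^1_0(1, 3/2) means a(u, u) ≥ α ||u||_{H^1}² for every u ∈ H^1_0.
The interval has length L = 1/2, and Poincaré/coercivity depend only on L. Here a(u, u) = ∫(u')² + (4/9)·∫u².
Here 0 < c = 4/9 < 1. The condition a(u,u) ≥ α||u||_{H^1}² reads (1−α)∫(u')² ≥ (α−c)∫u². Any admissible α is ≤ 1 (rapidly oscillating u have ∫u²/∫(u')² → 0), and α = 1 would force 0 ≥ (1−c)∫u², impossible since c < 1; so 1−α > 0. By the sharp Poincaré inequality on H^1_0 of an interval of length L, ∫(u')² ≥ (π/L)²∫u² with equality for the first sine mode sin(π(x−x₀)/L) (x₀ the left endpoint), so the inequality holds for all u iff (1−α)(π/L)² ≥ α − c, i.e. α ≤ ((π/L)² + c)/((π/L)² + 1) = (1 + c(L/π)²)/(1 + (L/π)²). With (π/L)² = 4*π^2 and c = 4/9, the largest admissible constant is α = ((π/L)² + c)/((π/L)² + 1).
Simplifying, α = 4*(1 + 9*π^2)/(9*(1 + 4*π^2)).


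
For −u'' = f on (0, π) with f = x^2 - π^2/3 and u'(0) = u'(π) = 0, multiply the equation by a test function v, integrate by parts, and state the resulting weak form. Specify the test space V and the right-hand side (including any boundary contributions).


V = H^1(0, π) (no boundary constraint on v; u is determined up to an additive constant); weak form: ∫_0^π u'v' dx = ∫_0^π (x^2 - π^2/3) v dx for all v ∈ V.

Multiply both sides by a test function v and integrate from 0 to π:
  ∫_0^π −u''(x) v(x) dx = ∫_0^π f(x) v(x) dx.
Integrate the LHS by parts once:
  ∫_0^π −u'' v dx = −[u'(x) v(x)]_0^π + ∫_0^π u'(x) v'(x) dx.
Thus ∫_0^π u'(x) v'(x) dx = ∫_0^π f(x) v(x) dx + [u'(x) v(x)]_0^π.
Choose V so that boundary terms are either known or forced to vanish.
u has homogeneous Neumann: u'(0) = u'(π) = 0. So [u' v]_0^π = 0·v(π) − 0·v(0) = 0 for any v; take V = H^1(0, π).
Weak formulation: find u (satisfying any essential BC) such that ∫_0^π u'(x) v'(x) dx = ∫_0^π f v dx for all v ∈ V (homogeneous Neumann, so boundary terms vanish).
Substituting f(x) = x^2 - π^2/3, the right-hand side is ∫_0^π (x^2 - π^2/3) v dx.
Compatibility check (pure Neumann): taking v ≡ 1 ∈ V gives 0 = ∫_0^π f dx + (0) − (0), i.e. ∫_0^π f dx must equal u'(0) − u'(π) = 0. Indeed ∫_0^π (x^2 - π^2/3) dx = 0, so the data are compatible. The solution is then unique only up to an additive constant (fix it e.g. by requiring ∫_0^π u dx = 0).


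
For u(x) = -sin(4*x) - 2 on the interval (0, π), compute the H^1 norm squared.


||u||_{H^1(0,π)}^2 = 25*π/2

u'(x) = -4*cos(4*x).
Expand u² and (u')² and integrate term by term on (0, π), using: for integers n ≥ 1, ∫_0^π sin²(nx) dx = ∫_0^π cos²(nx) dx = π/2; for n ≠ n', ∫_0^π sin(nx)sin(n'x) dx = ∫_0^π cos(nx)cos(n'x) dx = 0; and by product-to-sum, ∫_0^π sin(nx)cos(n'x) dx = ½∫_0^π [sin((n+n')x) + sin((n−n')x)] dx, which is 0 when n+n' is even and 2n/(n²−n'²) when n+n' is odd (it need not vanish on (0, π)). For the constant mode: ∫_0^π 1 dx = π, ∫_0^π cos(nx) dx = 0, ∫_0^π sin(nx) dx = (1−(−1)^n)/n.
  u² squared terms: (-2)²·∫1 dx = 4·π = 4*π;  (-1)²·∫sin(4x)² dx = 1·π/2 = π/2.
  u² cross terms: 2·(-2)·(-1)·∫1·sin(4x) dx = 4·(0) = 0.
  So ∫_0^π u² dx = 4*π + π/2 + 0 = 9*π/2.
  (u')² squared terms: (-4)²·∫cos(4x)² dx = 16·π/2 = 8*π.
  So ∫_0^π (u')² dx = 8*π.
||u||_{H^1}^2 = (9*π/2) + (8*π) = 25*π/2.


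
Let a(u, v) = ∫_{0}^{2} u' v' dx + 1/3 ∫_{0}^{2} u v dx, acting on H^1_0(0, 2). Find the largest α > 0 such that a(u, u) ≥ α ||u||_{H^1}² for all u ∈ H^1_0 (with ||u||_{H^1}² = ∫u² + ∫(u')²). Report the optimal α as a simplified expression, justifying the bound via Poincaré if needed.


α = (4/3 + π^2)/(4 + π^2)

Coercivity of a(·,·) on H^1_0(0, 2) means a(u, u) ≥ α ||u||_{H^1}² for every u ∈ H^1_0.
The interval has length L = 2, and Poincaré/coercivity depend only on L. Here a(u, u) = ∫(u')² + (1/3)·∫u².
Here 0 < c = 1/3 < 1. The condition a(u,u) ≥ α||u||_{H^1}² reads (1−α)∫(u')² ≥ (α−c)∫u². Any admissible α is ≤ 1 (rapidly oscillating u have ∫u²/∫(u')² → 0), and α = 1 would force 0 ≥ (1−c)∫u², impossible since c < 1; so 1−α > 0. By the sharp Poincaré inequality on H^1_0 of an interval of length L, ∫(u')² ≥ (π/L)²∫u² with equality for the first sine mode sin(π(x−x₀)/L) (x₀ the left endpoint), so the inequality holds for all u iff (1−α)(π/L)² ≥ α − c, i.e. α ≤ ((π/L)² + c)/((π/L)² + 1) = (1 + c(L/π)²)/(1 + (L/π)²). With (π/L)² = π^2/4 and c = 1/3, the largest admissible constant is α = ((π/L)² + c)/((π/L)² + 1).
Simplifying, α = (4/3 + π^2)/(4 + π^2).


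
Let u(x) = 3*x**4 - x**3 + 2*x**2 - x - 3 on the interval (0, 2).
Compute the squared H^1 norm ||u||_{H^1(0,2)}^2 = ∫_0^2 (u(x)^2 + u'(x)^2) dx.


||u||_{H^1}^2 = 291136/105

The H^1 norm (squared) on an interval (0, L) is
  ||u||_{H^1}^2 = ∫_0^L u(x)^2 dx + ∫_0^L u'(x)^2 dx.
Compute u'(x) = 12*x**3 - 3*x**2 + 4*x - 1.
Then u(x)^2 = 9*x**8 - 6*x**7 + 13*x**6 - 10*x**5 - 12*x**4 + 2*x**3 - 11*x**2 + 6*x + 9 and u'(x)^2 = 144*x**6 - 72*x**5 + 105*x**4 - 48*x**3 + 22*x**2 - 8*x + 1.
Integrate each monomial from 0 to 2 using ∫_0^2 c·x^n dx = c·2^(n+1)/(n+1):
  ∫_0^2 u(x)^2 dx = ∫_0^2 (9*x^8 - 6*x^7 + 13*x^6 - 10*x^5 - 12*x^4 + 2*x^3 - 11*x^2 + 6*x + 9) dx. Term by term:
    ∫_0^2 9*x^8 dx = 512;  ∫_0^2 -6*x^7 dx = -192;  ∫_0^2 13*x^6 dx = 1664/7;
    ∫_0^2 -10*x^5 dx = -320/3;  ∫_0^2 -12*x^4 dx = -384/5;  ∫_0^2 2*x^3 dx = 8;
    ∫_0^2 -11*x^2 dx = -88/3;  ∫_0^2 6*x dx = 12;  ∫_0^2 9 dx = 18.
  Sum: 512 − 192 + 1664/7 − 320/3 − 384/5 + 8 − 88/3 + 12 + 18 = 13402/35.
  ∫_0^2 u'(x)^2 dx = ∫_0^2 (144*x^6 - 72*x^5 + 105*x^4 - 48*x^3 + 22*x^2 - 8*x + 1) dx. Term by term:
    ∫_0^2 144*x^6 dx = 18432/7;  ∫_0^2 -72*x^5 dx = -768;  ∫_0^2 105*x^4 dx = 672;
    ∫_0^2 -48*x^3 dx = -192;  ∫_0^2 22*x^2 dx = 176/3;  ∫_0^2 -8*x dx = -16;
    ∫_0^2 1 dx = 2.
  Sum: 18432/7 − 768 + 672 − 192 + 176/3 − 16 + 2 = 50186/21.
Adding: ||u||_{H^1}^2 = 13402/35 + 50186/21 = 291136/105.


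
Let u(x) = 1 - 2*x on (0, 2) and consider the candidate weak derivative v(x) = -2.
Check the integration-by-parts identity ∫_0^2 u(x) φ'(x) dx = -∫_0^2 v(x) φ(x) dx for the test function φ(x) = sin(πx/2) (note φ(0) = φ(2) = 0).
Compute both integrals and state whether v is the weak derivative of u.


LHS = 8/π, RHS = 8/π. Yes, v = u' weakly.

u(x) = 1 - 2*x, classical derivative u'(x) = -2.
φ(x) = sin(πx/2), so φ'(x) = π*cos(π*x/2)/2.
Note φ(0) = φ(2) = 0, so the boundary term u·φ vanishes.
LHS = ∫_0^2 u(x) φ'(x) dx = ∫_0^2 (-π*x*cos(π*x/2) + π*cos(π*x/2)/2) dx. Term by term:
  ∫_0^2 π*cos(π*x/2)/2 dx = 0;  ∫_0^2 -π*x*cos(π*x/2) dx = 8/π.
Sum: 0 + 8/π = 8/π.
So LHS = 8/π.
∫_0^2 v(x) φ(x) dx = ∫_0^2 (-2*sin(π*x/2)) dx. Term by term:
  ∫_0^2 -2*sin(π*x/2) dx = -8/π.
So RHS = -∫_0^2 v(x) φ(x) dx = 8/π.
LHS = RHS, so the identity holds for this test φ.
Moreover u is smooth here and v(x) = u'(x) = -2 pointwise, so the identity holds for every test function. Hence v is the weak derivative of u.
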